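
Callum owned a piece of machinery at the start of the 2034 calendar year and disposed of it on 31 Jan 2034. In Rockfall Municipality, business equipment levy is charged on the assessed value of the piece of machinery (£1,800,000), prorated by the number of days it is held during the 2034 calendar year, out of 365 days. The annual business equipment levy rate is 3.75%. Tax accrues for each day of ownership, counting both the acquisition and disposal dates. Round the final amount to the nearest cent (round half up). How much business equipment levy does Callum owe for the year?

Days held (1 Jan – 31 Jan 2034): 31 out of 365
Tax = £1,800,000 × 3.75% × 31/365 = £5,732.8767

£5,732.88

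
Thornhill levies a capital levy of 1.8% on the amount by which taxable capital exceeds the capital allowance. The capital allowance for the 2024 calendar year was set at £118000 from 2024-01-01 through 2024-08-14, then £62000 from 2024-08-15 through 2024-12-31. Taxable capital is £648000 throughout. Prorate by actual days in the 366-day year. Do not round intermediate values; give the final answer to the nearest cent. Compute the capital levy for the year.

£9922.82

2024-01-01 to 2024-08-14: 227 days, exemption £118000 → (£648000 − £118000) × 1.8% × 227/366 = £5916.8852
2024-08-15 to 2024-12-31: 139 days, exemption £62000 → (£648000 − £62000) × 1.8% × 139/366 = £4005.9344
Total = £9922.8197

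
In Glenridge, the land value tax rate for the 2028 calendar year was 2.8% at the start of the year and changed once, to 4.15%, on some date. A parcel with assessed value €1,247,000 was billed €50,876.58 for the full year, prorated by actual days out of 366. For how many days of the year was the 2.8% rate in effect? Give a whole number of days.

Let d = days at the first rate; then 366 − d days at the second rate.
€1,247,000 × [2.8%·d + 4.15%·(366−d)] / 366 = €50,876.58
Solving gives d = 19, so the new rate took effect on 20 Jan 2028.

19 days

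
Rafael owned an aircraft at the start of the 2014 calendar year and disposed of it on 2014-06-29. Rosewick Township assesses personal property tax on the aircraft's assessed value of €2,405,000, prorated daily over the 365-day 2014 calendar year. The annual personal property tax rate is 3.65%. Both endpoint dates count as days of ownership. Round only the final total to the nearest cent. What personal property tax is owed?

€43,290.00

Days held (2014-01-01 to 2014-06-29): 180 out of 365
Tax = €2,405,000 × 3.65% × 180/365 = €43,290.0000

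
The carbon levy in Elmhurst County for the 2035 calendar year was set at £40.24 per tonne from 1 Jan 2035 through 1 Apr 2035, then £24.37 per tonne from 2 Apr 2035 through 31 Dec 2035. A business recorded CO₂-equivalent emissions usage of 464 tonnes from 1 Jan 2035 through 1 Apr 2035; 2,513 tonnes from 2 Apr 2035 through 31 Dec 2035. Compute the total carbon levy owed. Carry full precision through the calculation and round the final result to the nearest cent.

1 Jan – 1 Apr 2035: 464 tonnes at £40.24/tonne → £18671.36
2 Apr – 31 Dec 2035: 2,513 tonnes at £24.37/tonne → £61241.81

£79913.17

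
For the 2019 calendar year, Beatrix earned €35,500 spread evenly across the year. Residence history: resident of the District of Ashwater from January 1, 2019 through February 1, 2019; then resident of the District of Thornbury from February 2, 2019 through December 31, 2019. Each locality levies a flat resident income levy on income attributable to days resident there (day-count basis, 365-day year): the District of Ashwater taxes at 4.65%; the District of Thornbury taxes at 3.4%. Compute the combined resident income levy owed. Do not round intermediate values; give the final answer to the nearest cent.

The District of Ashwater, January 1 – February 1, 2019: 32 days → €35,500 × 4.65% × 32/365 = €144.7233
The District of Thornbury, February 2 – December 31, 2019: 333 days → €35,500 × 3.4% × 333/365 = €1,101.1808
Total = €1,245.9041

€1,245.90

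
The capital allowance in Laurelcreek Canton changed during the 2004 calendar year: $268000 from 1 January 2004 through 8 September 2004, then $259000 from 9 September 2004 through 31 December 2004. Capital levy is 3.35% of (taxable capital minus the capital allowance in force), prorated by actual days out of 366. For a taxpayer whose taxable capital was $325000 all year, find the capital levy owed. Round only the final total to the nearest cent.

$2003.41

1 January – 8 September 2004: 252 days, exemption $268000 → ($325000 − $268000) × 3.35% × 252/366 = $1314.7377
9 September – 31 December 2004: 114 days, exemption $259000 → ($325000 − $259000) × 3.35% × 114/366 = $688.6721
Total = $2003.4098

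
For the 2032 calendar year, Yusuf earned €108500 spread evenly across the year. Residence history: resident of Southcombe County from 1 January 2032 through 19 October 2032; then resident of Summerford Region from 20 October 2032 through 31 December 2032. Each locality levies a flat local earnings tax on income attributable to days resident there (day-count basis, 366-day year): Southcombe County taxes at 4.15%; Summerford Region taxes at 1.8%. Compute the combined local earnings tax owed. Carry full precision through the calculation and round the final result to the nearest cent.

Southcombe County, 1 January – 19 October 2032: 293 days → €108500 × 4.15% × 293/366 = €3604.6605
Summerford Region, 20 October – 31 December 2032: 73 days → €108500 × 1.8% × 73/366 = €389.5328
Total = €3994.1933

€3994.19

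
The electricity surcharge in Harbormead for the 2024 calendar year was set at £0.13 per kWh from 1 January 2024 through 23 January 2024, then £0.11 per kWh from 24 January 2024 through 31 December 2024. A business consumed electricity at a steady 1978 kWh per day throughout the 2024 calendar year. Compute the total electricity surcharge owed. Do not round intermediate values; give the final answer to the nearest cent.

1 January – 23 January 2024: 23 days × 1978 kWh/day = 45,494 kWh at £0.13/kWh → £5,914.22
24 January – 31 December 2024: 343 days × 1978 kWh/day = 678,454 kWh at £0.11/kWh → £74,629.94

£80,544.16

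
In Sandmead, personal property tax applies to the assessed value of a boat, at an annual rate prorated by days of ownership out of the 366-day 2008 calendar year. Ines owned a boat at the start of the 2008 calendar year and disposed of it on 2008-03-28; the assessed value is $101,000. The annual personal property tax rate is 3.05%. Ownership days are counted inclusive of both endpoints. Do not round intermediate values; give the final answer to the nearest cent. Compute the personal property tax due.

$740.67

Days held (2008-01-01 to 2008-03-28): 88 out of 366
Tax = $101,000 × 3.05% × 88/366 = $740.6667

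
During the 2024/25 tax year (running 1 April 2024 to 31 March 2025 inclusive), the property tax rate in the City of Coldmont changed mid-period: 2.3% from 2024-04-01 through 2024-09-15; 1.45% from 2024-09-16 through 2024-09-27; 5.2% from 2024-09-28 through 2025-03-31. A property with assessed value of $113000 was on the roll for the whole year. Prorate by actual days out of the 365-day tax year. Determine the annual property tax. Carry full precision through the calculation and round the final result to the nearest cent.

2024-04-01 to 2024-09-15: 168 days at 2.3% → $113000 × 2.3% × 168/365 = $1196.2521
2024-09-16 to 2024-09-27: 12 days at 1.45% → $113000 × 1.45% × 12/365 = $53.8685
2024-09-28 to 2025-03-31: 185 days at 5.2% → $113000 × 5.2% × 185/365 = $2978.2466
Total = $4228.3671

$4228.37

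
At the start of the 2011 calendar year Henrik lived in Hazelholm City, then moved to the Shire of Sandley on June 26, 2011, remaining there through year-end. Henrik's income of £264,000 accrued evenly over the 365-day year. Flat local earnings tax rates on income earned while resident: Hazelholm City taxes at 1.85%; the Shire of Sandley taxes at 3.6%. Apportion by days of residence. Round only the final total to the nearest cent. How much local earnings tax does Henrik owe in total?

£7,276.27

Hazelholm City, January 1 – June 25, 2011: 176 days → £264,000 × 1.85% × 176/365 = £2,355.0247
The Shire of Sandley, June 26 – December 31, 2011: 189 days → £264,000 × 3.6% × 189/365 = £4,921.2493
Total = £7,276.2740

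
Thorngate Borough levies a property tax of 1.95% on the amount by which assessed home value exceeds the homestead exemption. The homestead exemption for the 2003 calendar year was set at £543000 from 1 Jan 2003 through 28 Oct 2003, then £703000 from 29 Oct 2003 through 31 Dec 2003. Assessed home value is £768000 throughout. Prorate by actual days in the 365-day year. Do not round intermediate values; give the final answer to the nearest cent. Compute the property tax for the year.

£3840.43

1 Jan – 28 Oct 2003: 301 days, exemption £543000 → (£768000 − £543000) × 1.95% × 301/365 = £3618.1849
29 Oct – 31 Dec 2003: 64 days, exemption £703000 → (£768000 − £703000) × 1.95% × 64/365 = £222.2466
Total = £3840.4315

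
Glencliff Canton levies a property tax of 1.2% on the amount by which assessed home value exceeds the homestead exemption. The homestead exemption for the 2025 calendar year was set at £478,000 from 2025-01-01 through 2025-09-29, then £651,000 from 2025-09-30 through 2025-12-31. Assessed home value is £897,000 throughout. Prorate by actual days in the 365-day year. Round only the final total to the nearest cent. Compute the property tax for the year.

£4,499.05

2025-01-01 to 2025-09-29: 272 days, exemption £478,000 → (£897,000 − £478,000) × 1.2% × 272/365 = £3,746.8932
2025-09-30 to 2025-12-31: 93 days, exemption £651,000 → (£897,000 − £651,000) × 1.2% × 93/365 = £752.1534
Total = £4,499.0466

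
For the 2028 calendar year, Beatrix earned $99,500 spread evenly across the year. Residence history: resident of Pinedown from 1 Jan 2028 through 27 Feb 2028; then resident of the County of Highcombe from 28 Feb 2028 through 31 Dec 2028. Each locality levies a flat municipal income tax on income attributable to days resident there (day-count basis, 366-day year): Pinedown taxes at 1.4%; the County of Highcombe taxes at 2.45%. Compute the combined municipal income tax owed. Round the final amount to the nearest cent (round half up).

$2,272.19

Pinedown, 1 Jan – 27 Feb 2028: 58 days → $99,500 × 1.4% × 58/366 = $220.7486
The County of Highcombe, 28 Feb – 31 Dec 2028: 308 days → $99,500 × 2.45% × 308/366 = $2,051.4399
Total = $2,272.1885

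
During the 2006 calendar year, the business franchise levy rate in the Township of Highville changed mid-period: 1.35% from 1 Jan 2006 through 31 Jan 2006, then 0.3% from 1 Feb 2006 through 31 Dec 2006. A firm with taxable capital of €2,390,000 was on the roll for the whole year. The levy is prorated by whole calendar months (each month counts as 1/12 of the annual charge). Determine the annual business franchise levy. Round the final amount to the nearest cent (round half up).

€9,261.25

1 Jan – 31 Jan 2006: 1 month at 1.35% → €2,390,000 × 1.35% × 1/12 = €2,688.7500
1 Feb – 31 Dec 2006: 11 months at 0.3% → €2,390,000 × 0.3% × 11/12 = €6,572.5000
Total = €9,261.2500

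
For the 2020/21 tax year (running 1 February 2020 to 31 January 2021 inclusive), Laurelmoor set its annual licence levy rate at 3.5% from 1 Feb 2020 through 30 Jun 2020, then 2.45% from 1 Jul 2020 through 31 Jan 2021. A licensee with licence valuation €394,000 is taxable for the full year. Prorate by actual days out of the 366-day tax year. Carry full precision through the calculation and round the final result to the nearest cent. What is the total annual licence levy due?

1 Feb – 30 Jun 2020: 151 days at 3.5% → €394,000 × 3.5% × 151/366 = €5,689.3169
1 Jul 2020 – 31 Jan 2021: 215 days at 2.45% → €394,000 × 2.45% × 215/366 = €5,670.4781
Total = €11,359.7951

€11,359.80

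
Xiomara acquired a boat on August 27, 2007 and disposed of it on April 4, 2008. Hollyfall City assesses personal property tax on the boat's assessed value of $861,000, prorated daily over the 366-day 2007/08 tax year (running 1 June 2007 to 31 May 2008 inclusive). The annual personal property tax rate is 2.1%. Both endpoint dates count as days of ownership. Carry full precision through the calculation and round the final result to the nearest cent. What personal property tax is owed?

Days held (August 27, 2007 – April 4, 2008): 222 out of 366
Tax = $861,000 × 2.1% × 222/366 = $10,967.1639

$10,967.16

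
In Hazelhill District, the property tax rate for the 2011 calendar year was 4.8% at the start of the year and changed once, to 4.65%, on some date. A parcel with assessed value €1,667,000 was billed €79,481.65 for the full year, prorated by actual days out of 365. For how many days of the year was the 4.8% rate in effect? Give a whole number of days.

Let d = days at the first rate; then 365 − d days at the second rate.
€1,667,000 × [4.8%·d + 4.65%·(365−d)] / 365 = €79,481.65
Solving gives d = 287, so the new rate took effect on 15 October 2011.

287 days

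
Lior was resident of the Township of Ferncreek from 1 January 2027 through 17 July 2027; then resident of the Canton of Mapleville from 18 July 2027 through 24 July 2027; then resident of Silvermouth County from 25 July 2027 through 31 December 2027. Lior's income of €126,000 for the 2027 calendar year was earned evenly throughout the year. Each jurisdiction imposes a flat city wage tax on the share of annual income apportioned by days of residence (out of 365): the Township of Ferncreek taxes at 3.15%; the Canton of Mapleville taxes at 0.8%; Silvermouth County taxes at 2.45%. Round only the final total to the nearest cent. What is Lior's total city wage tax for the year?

€3,525.58

The Township of Ferncreek, 1 January – 17 July 2027: 198 days → €126,000 × 3.15% × 198/365 = €2,153.0466
The Canton of Mapleville, 18 July – 24 July 2027: 7 days → €126,000 × 0.8% × 7/365 = €19.3315
Silvermouth County, 25 July – 31 December 2027: 160 days → €126,000 × 2.45% × 160/365 = €1,353.2055
Total = €3,525.5836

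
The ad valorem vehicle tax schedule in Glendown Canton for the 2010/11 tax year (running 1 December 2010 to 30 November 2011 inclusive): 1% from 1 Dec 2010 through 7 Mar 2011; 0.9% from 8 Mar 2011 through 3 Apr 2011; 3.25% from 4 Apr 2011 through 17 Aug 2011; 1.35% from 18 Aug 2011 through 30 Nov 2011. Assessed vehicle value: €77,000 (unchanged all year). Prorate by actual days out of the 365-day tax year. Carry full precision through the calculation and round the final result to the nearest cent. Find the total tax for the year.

1 Dec 2010 – 7 Mar 2011: 97 days at 1% → €77,000 × 1% × 97/365 = €204.6301
8 Mar – 3 Apr 2011: 27 days at 0.9% → €77,000 × 0.9% × 27/365 = €51.2630
4 Apr – 17 Aug 2011: 136 days at 3.25% → €77,000 × 3.25% × 136/365 = €932.4384
18 Aug – 30 Nov 2011: 105 days at 1.35% → €77,000 × 1.35% × 105/365 = €299.0342
Total = €1,487.3658

€1,487.37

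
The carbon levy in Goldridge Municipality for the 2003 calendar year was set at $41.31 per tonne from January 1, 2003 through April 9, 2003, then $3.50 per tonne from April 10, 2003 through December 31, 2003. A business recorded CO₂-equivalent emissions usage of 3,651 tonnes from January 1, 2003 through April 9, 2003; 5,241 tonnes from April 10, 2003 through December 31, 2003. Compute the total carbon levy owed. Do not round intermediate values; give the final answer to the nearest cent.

$169,166.31

January 1 – April 9, 2003: 3,651 tonnes at $41.31/tonne → $150,822.81
April 10 – December 31, 2003: 5,241 tonnes at $3.50/tonne → $18,343.50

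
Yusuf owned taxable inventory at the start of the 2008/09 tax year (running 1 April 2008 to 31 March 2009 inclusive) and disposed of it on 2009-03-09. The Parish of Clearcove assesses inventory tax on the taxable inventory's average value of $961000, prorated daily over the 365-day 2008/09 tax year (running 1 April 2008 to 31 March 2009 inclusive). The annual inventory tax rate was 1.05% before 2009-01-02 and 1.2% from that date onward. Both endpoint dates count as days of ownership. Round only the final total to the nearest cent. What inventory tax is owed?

$9746.91

2008-04-01 to 2009-01-01: 276 days at 1.05% → $961000 × 1.05% × 276/365 = $7630.0767
2009-01-02 to 2009-03-09: 67 days at 1.2% → $961000 × 1.2% × 67/365 = $2116.8329
Total = $9746.9096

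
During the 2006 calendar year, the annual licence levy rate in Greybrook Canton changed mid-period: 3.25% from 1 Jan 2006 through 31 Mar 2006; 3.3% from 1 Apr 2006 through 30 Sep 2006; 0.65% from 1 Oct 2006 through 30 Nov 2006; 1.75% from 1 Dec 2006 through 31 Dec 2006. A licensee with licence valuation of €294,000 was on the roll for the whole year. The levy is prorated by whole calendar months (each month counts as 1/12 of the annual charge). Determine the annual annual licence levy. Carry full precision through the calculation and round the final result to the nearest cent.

€7,987.00

1 Jan – 31 Mar 2006: 3 months at 3.25% → €294,000 × 3.25% × 3/12 = €2,388.7500
1 Apr – 30 Sep 2006: 6 months at 3.3% → €294,000 × 3.3% × 6/12 = €4,851.0000
1 Oct – 30 Nov 2006: 2 months at 0.65% → €294,000 × 0.65% × 2/12 = €318.5000
1 Dec – 31 Dec 2006: 1 month at 1.75% → €294,000 × 1.75% × 1/12 = €428.7500
Total = €7,987.0000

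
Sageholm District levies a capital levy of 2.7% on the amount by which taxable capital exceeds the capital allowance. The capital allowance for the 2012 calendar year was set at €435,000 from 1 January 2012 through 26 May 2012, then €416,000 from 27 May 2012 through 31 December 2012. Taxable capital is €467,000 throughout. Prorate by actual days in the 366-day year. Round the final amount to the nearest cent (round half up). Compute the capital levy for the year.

€1,170.96

1 January – 26 May 2012: 147 days, exemption €435,000 → (€467,000 − €435,000) × 2.7% × 147/366 = €347.0164
27 May – 31 December 2012: 219 days, exemption €416,000 → (€467,000 − €416,000) × 2.7% × 219/366 = €823.9426
Total = €1,170.9590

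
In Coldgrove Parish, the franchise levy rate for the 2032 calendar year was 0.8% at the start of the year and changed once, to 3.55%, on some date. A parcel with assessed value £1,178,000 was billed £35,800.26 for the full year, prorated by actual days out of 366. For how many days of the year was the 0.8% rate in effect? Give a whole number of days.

Let d = days at the first rate; then 366 − d days at the second rate.
£1,178,000 × [0.8%·d + 3.55%·(366−d)] / 366 = £35,800.26
Solving gives d = 68, so the new rate took effect on 9 March 2032.

68 days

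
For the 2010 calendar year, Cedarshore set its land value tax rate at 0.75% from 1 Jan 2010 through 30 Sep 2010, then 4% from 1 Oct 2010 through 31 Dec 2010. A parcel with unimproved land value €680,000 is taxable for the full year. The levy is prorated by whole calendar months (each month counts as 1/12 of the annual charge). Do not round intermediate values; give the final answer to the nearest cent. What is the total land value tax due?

€10,625.00

1 Jan – 30 Sep 2010: 9 months at 0.75% → €680,000 × 0.75% × 9/12 = €3,825.0000
1 Oct – 31 Dec 2010: 3 months at 4% → €680,000 × 4% × 3/12 = €6,800.0000
Total = €10,625.0000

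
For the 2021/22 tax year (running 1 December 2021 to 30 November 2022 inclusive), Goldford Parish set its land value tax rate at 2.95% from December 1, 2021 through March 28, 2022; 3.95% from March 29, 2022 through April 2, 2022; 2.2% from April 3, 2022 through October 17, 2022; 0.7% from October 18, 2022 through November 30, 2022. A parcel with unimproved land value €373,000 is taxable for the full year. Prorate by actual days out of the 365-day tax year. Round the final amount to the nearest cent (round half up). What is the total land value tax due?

€8,525.35

December 1, 2021 – March 28, 2022: 118 days at 2.95% → €373,000 × 2.95% × 118/365 = €3,557.2959
March 29 – April 2, 2022: 5 days at 3.95% → €373,000 × 3.95% × 5/365 = €201.8288
April 3 – October 17, 2022: 198 days at 2.2% → €373,000 × 2.2% × 198/365 = €4,451.4740
October 18 – November 30, 2022: 44 days at 0.7% → €373,000 × 0.7% × 44/365 = €314.7507
Total = €8,525.3493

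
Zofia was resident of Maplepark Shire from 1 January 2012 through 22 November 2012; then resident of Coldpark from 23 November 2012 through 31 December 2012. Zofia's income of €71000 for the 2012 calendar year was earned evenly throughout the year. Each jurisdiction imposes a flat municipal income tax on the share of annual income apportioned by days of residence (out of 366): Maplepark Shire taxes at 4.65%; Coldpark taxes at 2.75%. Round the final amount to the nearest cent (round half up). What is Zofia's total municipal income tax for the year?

Maplepark Shire, 1 January – 22 November 2012: 327 days → €71000 × 4.65% × 327/366 = €2949.7008
Coldpark, 23 November – 31 December 2012: 39 days → €71000 × 2.75% × 39/366 = €208.0533
Total = €3157.7541

€3157.75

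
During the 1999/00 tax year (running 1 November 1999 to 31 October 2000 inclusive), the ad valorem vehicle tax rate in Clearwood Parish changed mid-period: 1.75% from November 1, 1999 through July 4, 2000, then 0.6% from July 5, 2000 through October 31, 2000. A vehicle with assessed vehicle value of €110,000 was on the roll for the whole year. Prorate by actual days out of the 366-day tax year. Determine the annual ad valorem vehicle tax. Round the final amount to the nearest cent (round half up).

November 1, 1999 – July 4, 2000: 247 days at 1.75% → €110,000 × 1.75% × 247/366 = €1,299.1120
July 5 – October 31, 2000: 119 days at 0.6% → €110,000 × 0.6% × 119/366 = €214.5902
Total = €1,513.7022

€1,513.70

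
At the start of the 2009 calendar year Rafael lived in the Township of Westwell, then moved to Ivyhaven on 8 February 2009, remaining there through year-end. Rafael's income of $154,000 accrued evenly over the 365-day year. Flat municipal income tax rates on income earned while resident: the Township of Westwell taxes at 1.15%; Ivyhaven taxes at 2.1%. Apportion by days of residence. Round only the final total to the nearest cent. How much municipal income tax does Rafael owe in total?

The Township of Westwell, 1 January – 7 February 2009: 38 days → $154,000 × 1.15% × 38/365 = $184.3781
Ivyhaven, 8 February – 31 December 2009: 327 days → $154,000 × 2.1% × 327/365 = $2,897.3096
Total = $3,081.6877

$3,081.69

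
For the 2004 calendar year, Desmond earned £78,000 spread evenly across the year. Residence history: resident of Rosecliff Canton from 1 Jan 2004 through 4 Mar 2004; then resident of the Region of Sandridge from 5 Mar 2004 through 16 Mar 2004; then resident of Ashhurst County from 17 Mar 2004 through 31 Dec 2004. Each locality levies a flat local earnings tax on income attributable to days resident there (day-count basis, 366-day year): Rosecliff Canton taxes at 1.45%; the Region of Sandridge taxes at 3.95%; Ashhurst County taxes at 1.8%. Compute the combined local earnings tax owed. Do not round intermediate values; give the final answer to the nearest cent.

Rosecliff Canton, 1 Jan – 4 Mar 2004: 64 days → £78,000 × 1.45% × 64/366 = £197.7705
The Region of Sandridge, 5 Mar – 16 Mar 2004: 12 days → £78,000 × 3.95% × 12/366 = £101.0164
Ashhurst County, 17 Mar – 31 Dec 2004: 290 days → £78,000 × 1.8% × 290/366 = £1,112.4590
Total = £1,411.2459

£1,411.25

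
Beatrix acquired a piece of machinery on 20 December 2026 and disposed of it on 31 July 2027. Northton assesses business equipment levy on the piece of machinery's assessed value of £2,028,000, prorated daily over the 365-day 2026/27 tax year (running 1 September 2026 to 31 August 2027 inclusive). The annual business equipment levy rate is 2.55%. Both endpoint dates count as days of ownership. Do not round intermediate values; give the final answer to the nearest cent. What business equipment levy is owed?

Days held (20 December 2026 – 31 July 2027): 224 out of 365
Tax = £2,028,000 × 2.55% × 224/365 = £31,736.8110

£31,736.81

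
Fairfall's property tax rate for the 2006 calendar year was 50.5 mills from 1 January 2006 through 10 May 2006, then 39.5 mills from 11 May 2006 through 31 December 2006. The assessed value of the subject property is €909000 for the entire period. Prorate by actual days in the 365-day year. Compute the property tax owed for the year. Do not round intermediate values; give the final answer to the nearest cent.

1 January – 10 May 2006: 130 days at 50.5 mills → €909000 × 5.05% × 130/365 = €16349.5479
11 May – 31 December 2006: 235 days at 39.5 mills → €909000 × 3.95% × 235/365 = €23117.2397
Total = €39466.7877

€39466.79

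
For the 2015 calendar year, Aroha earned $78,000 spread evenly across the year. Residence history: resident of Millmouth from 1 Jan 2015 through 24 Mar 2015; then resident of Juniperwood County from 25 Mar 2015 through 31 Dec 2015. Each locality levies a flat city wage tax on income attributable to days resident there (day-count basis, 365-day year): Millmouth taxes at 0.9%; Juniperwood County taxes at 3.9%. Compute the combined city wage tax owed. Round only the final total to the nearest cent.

$2,509.89

Millmouth, 1 Jan – 24 Mar 2015: 83 days → $78,000 × 0.9% × 83/365 = $159.6329
Juniperwood County, 25 Mar – 31 Dec 2015: 282 days → $78,000 × 3.9% × 282/365 = $2,350.2575
Total = $2,509.8904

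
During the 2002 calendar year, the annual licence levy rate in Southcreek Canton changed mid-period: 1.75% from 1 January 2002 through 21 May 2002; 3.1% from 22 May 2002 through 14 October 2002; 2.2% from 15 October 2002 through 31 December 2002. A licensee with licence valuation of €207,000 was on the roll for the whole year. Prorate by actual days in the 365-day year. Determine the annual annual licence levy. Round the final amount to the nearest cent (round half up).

€4,939.36

1 January – 21 May 2002: 141 days at 1.75% → €207,000 × 1.75% × 141/365 = €1,399.3767
22 May – 14 October 2002: 146 days at 3.1% → €207,000 × 3.1% × 146/365 = €2,566.8000
15 October – 31 December 2002: 78 days at 2.2% → €207,000 × 2.2% × 78/365 = €973.1836
Total = €4,939.3603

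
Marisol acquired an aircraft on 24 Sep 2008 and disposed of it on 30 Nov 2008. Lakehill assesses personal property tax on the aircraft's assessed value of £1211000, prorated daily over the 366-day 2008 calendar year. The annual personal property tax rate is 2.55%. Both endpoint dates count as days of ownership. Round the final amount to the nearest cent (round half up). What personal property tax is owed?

£5737.36

Days held (24 Sep – 30 Nov 2008): 68 out of 366
Tax = £1211000 × 2.55% × 68/366 = £5737.3607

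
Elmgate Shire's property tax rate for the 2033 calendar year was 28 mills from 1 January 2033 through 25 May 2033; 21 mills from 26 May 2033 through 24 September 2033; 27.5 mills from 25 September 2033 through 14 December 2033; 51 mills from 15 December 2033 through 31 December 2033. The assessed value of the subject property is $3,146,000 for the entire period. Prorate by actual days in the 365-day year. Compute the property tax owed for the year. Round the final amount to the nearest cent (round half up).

$83,748.24

1 January – 25 May 2033: 145 days at 28 mills → $3,146,000 × 2.8% × 145/365 = $34,993.8630
26 May – 24 September 2033: 122 days at 21 mills → $3,146,000 × 2.1% × 122/365 = $22,082.3342
25 September – 14 December 2033: 81 days at 27.5 mills → $3,146,000 × 2.75% × 81/365 = $19,199.2192
15 December – 31 December 2033: 17 days at 51 mills → $3,146,000 × 5.1% × 17/365 = $7,472.8274
Total = $83,748.2438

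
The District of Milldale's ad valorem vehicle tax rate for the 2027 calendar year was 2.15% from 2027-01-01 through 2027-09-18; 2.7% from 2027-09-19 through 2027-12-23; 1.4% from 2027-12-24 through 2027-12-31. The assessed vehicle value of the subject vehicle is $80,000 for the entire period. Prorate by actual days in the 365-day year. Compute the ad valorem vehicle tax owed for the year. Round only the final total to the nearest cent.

$1,822.58

2027-01-01 to 2027-09-18: 261 days at 2.15% → $80,000 × 2.15% × 261/365 = $1,229.9178
2027-09-19 to 2027-12-23: 96 days at 2.7% → $80,000 × 2.7% × 96/365 = $568.1096
2027-12-24 to 2027-12-31: 8 days at 1.4% → $80,000 × 1.4% × 8/365 = $24.5479
Total = $1,822.5753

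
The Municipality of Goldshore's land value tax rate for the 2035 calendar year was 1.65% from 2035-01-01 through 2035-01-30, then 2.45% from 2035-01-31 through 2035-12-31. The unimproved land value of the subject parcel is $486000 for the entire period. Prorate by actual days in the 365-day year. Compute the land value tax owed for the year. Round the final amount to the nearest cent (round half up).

$11587.44

2035-01-01 to 2035-01-30: 30 days at 1.65% → $486000 × 1.65% × 30/365 = $659.0959
2035-01-31 to 2035-12-31: 335 days at 2.45% → $486000 × 2.45% × 335/365 = $10928.3425
Total = $11587.4384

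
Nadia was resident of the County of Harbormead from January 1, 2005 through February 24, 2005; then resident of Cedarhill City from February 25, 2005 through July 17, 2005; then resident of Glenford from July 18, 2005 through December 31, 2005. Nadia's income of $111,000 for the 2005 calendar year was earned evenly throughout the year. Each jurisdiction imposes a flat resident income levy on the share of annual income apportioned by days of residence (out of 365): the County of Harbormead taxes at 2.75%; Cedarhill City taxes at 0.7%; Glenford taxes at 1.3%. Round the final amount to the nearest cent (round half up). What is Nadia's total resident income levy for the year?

$1,424.60

The County of Harbormead, January 1 – February 24, 2005: 55 days → $111,000 × 2.75% × 55/365 = $459.9658
Cedarhill City, February 25 – July 17, 2005: 143 days → $111,000 × 0.7% × 143/365 = $304.4137
Glenford, July 18 – December 31, 2005: 167 days → $111,000 × 1.3% × 167/365 = $660.2219
Total = $1,424.6014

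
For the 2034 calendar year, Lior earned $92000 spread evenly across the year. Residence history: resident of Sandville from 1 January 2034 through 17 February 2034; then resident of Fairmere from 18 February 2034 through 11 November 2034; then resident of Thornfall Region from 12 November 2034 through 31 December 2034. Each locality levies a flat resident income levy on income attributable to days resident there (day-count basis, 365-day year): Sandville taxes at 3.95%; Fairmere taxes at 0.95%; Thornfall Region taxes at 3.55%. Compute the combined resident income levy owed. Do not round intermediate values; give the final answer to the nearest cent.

$1564.63

Sandville, 1 January – 17 February 2034: 48 days → $92000 × 3.95% × 48/365 = $477.8959
Fairmere, 18 February – 11 November 2034: 267 days → $92000 × 0.95% × 267/365 = $639.3370
Thornfall Region, 12 November – 31 December 2034: 50 days → $92000 × 3.55% × 50/365 = $447.3973
Total = $1564.6301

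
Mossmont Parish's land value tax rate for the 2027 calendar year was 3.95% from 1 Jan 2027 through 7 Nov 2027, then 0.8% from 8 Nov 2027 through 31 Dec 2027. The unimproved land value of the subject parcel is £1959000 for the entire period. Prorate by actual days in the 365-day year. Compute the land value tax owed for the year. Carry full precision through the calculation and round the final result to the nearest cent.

1 Jan – 7 Nov 2027: 311 days at 3.95% → £1959000 × 3.95% × 311/365 = £65932.4260
8 Nov – 31 Dec 2027: 54 days at 0.8% → £1959000 × 0.8% × 54/365 = £2318.5973
Total = £68251.0233

£68251.02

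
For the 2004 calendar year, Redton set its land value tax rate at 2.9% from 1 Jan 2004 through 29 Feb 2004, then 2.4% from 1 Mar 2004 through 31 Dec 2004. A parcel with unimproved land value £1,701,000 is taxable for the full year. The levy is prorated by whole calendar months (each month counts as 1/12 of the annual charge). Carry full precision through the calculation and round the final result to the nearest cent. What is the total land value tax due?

£42,241.50

1 Jan – 29 Feb 2004: 2 months at 2.9% → £1,701,000 × 2.9% × 2/12 = £8,221.5000
1 Mar – 31 Dec 2004: 10 months at 2.4% → £1,701,000 × 2.4% × 10/12 = £34,020.0000
Total = £42,241.5000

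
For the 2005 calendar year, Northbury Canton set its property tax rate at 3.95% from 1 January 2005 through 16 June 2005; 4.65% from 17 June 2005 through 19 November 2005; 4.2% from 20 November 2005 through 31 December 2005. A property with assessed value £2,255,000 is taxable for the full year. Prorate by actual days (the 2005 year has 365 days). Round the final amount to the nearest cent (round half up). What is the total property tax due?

1 January – 16 June 2005: 167 days at 3.95% → £2,255,000 × 3.95% × 167/365 = £40,753.7192
17 June – 19 November 2005: 156 days at 4.65% → £2,255,000 × 4.65% × 156/365 = £44,815.8082
20 November – 31 December 2005: 42 days at 4.2% → £2,255,000 × 4.2% × 42/365 = £10,898.1370
Total = £96,467.6644

£96,467.66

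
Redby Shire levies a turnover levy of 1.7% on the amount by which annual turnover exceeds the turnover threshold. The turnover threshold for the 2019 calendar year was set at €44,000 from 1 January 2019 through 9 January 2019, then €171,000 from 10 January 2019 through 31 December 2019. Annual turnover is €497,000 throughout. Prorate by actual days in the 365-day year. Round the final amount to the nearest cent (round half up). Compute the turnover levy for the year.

1 January – 9 January 2019: 9 days, exemption €44,000 → (€497,000 − €44,000) × 1.7% × 9/365 = €189.8877
10 January – 31 December 2019: 356 days, exemption €171,000 → (€497,000 − €171,000) × 1.7% × 356/365 = €5,405.3479
Total = €5,595.2356

€5,595.24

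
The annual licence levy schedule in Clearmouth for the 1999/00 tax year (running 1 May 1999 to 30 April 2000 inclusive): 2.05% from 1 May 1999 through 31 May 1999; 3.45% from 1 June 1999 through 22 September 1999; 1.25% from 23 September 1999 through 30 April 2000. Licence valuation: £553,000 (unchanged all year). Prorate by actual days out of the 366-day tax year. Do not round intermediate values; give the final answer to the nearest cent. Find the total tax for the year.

1 May – 31 May 1999: 31 days at 2.05% → £553,000 × 2.05% × 31/366 = £960.1954
1 June – 22 September 1999: 114 days at 3.45% → £553,000 × 3.45% × 114/366 = £5,942.4836
23 September 1999 – 30 April 2000: 221 days at 1.25% → £553,000 × 1.25% × 221/366 = £4,173.9413
Total = £11,076.6202

£11,076.62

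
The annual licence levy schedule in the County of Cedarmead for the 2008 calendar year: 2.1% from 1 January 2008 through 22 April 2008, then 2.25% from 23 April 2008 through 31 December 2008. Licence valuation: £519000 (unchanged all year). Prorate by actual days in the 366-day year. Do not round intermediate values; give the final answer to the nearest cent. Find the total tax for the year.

£11437.14

1 January – 22 April 2008: 113 days at 2.1% → £519000 × 2.1% × 113/366 = £3364.9918
23 April – 31 December 2008: 253 days at 2.25% → £519000 × 2.25% × 253/366 = £8072.1516
Total = £11437.1434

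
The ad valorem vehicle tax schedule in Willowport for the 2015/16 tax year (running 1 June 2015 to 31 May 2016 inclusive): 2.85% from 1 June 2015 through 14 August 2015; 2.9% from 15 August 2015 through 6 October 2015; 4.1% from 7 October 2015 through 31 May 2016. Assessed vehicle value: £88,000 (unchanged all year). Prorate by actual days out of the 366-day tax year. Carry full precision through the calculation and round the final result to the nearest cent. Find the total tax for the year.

£3,229.67

1 June – 14 August 2015: 75 days at 2.85% → £88,000 × 2.85% × 75/366 = £513.9344
15 August – 6 October 2015: 53 days at 2.9% → £88,000 × 2.9% × 53/366 = £369.5519
7 October 2015 – 31 May 2016: 238 days at 4.1% → £88,000 × 4.1% × 238/366 = £2,346.1858
Total = £3,229.6721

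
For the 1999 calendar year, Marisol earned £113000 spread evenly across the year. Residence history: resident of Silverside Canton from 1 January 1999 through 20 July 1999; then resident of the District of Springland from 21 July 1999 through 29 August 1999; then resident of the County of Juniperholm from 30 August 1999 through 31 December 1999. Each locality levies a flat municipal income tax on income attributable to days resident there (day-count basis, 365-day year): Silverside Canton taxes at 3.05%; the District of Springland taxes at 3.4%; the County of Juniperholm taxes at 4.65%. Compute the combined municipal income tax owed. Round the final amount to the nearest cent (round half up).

Silverside Canton, 1 January – 20 July 1999: 201 days → £113000 × 3.05% × 201/365 = £1897.9356
The District of Springland, 21 July – 29 August 1999: 40 days → £113000 × 3.4% × 40/365 = £421.0411
The County of Juniperholm, 30 August – 31 December 1999: 124 days → £113000 × 4.65% × 124/365 = £1785.0904
Total = £4104.0671

£4104.07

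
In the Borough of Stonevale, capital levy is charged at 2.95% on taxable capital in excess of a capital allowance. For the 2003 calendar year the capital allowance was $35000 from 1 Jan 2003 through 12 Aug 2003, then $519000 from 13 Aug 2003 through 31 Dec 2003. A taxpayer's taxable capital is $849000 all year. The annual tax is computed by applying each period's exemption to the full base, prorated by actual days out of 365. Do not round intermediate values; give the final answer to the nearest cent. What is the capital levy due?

$18497.39

1 Jan – 12 Aug 2003: 224 days, exemption $35000 → ($849000 − $35000) × 2.95% × 224/365 = $14736.7452
13 Aug – 31 Dec 2003: 141 days, exemption $519000 → ($849000 − $519000) × 2.95% × 141/365 = $3760.6438
Total = $18497.3890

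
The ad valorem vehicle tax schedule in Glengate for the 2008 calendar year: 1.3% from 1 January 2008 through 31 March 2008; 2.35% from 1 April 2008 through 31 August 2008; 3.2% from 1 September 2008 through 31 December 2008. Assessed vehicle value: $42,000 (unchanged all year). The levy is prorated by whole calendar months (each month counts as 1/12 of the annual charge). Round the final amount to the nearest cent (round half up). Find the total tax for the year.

$995.75

1 January – 31 March 2008: 3 months at 1.3% → $42,000 × 1.3% × 3/12 = $136.5000
1 April – 31 August 2008: 5 months at 2.35% → $42,000 × 2.35% × 5/12 = $411.2500
1 September – 31 December 2008: 4 months at 3.2% → $42,000 × 3.2% × 4/12 = $448.0000
Total = $995.7500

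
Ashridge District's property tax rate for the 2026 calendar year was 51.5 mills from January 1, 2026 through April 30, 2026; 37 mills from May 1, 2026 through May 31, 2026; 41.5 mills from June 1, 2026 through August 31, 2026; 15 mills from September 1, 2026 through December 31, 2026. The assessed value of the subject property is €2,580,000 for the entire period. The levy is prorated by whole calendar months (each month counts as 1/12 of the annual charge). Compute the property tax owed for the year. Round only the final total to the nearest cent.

January 1 – April 30, 2026: 4 months at 51.5 mills → €2,580,000 × 5.15% × 4/12 = €44,290.0000
May 1 – May 31, 2026: 1 month at 37 mills → €2,580,000 × 3.7% × 1/12 = €7,955.0000
June 1 – August 31, 2026: 3 months at 41.5 mills → €2,580,000 × 4.15% × 3/12 = €26,767.5000
September 1 – December 31, 2026: 4 months at 15 mills → €2,580,000 × 1.5% × 4/12 = €12,900.0000
Total = €91,912.5000

€91,912.50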